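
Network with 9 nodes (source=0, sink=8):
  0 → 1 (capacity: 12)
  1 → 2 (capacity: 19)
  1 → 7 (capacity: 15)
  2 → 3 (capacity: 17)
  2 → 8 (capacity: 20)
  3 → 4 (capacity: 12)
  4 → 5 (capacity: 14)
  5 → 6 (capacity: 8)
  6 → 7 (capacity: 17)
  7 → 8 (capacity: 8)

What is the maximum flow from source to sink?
Maximum flow = 12

Max flow: 12

Flow assignment:
  0 → 1: 12/12
  1 → 2: 12/19
  2 → 8: 12/20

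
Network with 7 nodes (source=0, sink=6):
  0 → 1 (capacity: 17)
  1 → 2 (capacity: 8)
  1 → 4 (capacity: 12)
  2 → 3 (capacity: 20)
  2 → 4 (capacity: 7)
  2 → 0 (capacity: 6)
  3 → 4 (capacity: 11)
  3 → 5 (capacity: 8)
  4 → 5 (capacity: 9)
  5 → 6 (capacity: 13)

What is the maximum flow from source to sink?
Maximum flow = 13

Max flow: 13

Flow assignment:
  0 → 1: 17/17
  1 → 2: 8/8
  1 → 4: 9/12
  2 → 3: 4/20
  2 → 0: 4/6
  3 → 5: 4/8
  4 → 5: 9/9
  5 → 6: 13/13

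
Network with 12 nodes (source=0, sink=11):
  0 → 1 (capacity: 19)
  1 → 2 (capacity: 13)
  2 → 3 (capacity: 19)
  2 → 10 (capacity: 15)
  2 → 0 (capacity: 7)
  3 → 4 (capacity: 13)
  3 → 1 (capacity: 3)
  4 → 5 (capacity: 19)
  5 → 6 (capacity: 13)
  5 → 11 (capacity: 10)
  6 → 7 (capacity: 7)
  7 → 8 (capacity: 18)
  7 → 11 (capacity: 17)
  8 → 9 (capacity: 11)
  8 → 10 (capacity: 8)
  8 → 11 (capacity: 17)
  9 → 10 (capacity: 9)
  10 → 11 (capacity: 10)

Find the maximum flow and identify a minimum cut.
Max flow = 13, Min cut edges: (1,2)

Maximum flow: 13
Minimum cut: (1,2)
Partition: S = [0, 1], T = [2, 3, 4, 5, 6, 7, 8, 9, 10, 11]

Max-flow min-cut theorem verified: both equal 13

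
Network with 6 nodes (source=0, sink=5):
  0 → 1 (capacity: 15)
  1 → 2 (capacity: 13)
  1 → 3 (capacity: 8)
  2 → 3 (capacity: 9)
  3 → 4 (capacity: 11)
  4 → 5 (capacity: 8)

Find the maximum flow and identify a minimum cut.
Max flow = 8, Min cut edges: (4,5)

Maximum flow: 8
Minimum cut: (4,5)
Partition: S = [0, 1, 2, 3, 4], T = [5]

Max-flow min-cut theorem verified: both equal 8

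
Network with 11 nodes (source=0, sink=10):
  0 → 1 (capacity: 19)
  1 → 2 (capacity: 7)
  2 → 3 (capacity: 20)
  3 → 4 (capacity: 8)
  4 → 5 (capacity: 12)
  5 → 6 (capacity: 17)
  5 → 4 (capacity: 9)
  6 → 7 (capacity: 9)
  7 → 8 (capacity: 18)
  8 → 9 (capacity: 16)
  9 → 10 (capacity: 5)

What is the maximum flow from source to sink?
Maximum flow = 5

Max flow: 5

Flow assignment:
  0 → 1: 5/19
  1 → 2: 5/7
  2 → 3: 5/20
  3 → 4: 5/8
  4 → 5: 5/12
  5 → 6: 5/17
  6 → 7: 5/9
  7 → 8: 5/18
  8 → 9: 5/16
  9 → 10: 5/5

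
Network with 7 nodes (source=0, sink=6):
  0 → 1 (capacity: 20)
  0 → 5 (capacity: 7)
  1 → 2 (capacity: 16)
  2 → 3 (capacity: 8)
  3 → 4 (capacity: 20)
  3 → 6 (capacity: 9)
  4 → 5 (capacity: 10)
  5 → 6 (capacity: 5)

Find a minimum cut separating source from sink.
Min cut value = 13, edges: (2,3), (5,6)

Min cut value: 13
Partition: S = [0, 1, 2, 4, 5], T = [3, 6]
Cut edges: (2,3), (5,6)

By max-flow min-cut theorem, max flow = min cut = 13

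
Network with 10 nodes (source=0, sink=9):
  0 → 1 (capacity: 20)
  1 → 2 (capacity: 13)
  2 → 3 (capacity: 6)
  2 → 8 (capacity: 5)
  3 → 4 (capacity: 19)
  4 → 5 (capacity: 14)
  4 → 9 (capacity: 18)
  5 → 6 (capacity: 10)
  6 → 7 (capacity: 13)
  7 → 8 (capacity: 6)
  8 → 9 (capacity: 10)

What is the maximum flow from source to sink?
Maximum flow = 11

Max flow: 11

Flow assignment:
  0 → 1: 11/20
  1 → 2: 11/13
  2 → 3: 6/6
  2 → 8: 5/5
  3 → 4: 6/19
  4 → 9: 6/18
  8 → 9: 5/10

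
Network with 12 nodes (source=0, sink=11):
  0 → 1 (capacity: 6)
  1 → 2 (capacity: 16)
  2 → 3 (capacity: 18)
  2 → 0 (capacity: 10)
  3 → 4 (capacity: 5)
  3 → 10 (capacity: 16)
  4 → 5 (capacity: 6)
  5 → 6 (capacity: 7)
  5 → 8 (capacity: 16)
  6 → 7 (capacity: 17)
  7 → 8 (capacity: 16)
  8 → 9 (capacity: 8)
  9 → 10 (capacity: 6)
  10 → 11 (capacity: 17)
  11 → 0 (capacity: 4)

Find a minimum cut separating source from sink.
Min cut value = 6, edges: (0,1)

Min cut value: 6
Partition: S = [0], T = [1, 2, 3, 4, 5, 6, 7, 8, 9, 10, 11]
Cut edges: (0,1)

By max-flow min-cut theorem, max flow = min cut = 6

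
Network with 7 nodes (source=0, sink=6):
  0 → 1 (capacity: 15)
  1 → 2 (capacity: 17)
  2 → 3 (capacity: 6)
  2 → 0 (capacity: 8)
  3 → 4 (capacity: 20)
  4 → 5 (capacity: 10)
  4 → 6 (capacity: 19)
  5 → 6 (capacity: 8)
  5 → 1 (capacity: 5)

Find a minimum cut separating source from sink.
Min cut value = 6, edges: (2,3)

Min cut value: 6
Partition: S = [0, 1, 2], T = [3, 4, 5, 6]
Cut edges: (2,3)

By max-flow min-cut theorem, max flow = min cut = 6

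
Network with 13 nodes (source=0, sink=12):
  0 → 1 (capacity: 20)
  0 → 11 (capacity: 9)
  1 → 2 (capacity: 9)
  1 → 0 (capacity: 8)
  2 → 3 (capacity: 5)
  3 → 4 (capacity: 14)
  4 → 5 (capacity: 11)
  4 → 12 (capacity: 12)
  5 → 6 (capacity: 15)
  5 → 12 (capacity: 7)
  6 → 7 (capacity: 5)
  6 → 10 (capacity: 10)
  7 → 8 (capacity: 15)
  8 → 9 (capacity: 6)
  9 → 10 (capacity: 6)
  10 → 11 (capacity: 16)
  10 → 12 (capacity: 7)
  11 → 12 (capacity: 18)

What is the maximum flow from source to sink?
Maximum flow = 14

Max flow: 14

Flow assignment:
  0 → 1: 5/20
  0 → 11: 9/9
  1 → 2: 5/9
  2 → 3: 5/5
  3 → 4: 5/14
  4 → 12: 5/12
  11 → 12: 9/18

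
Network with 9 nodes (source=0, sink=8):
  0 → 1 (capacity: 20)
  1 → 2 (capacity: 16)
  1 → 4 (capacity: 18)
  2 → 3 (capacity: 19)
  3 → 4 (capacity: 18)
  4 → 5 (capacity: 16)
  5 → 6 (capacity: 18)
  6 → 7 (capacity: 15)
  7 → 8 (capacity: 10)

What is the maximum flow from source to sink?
Maximum flow = 10

Max flow: 10

Flow assignment:
  0 → 1: 10/20
  1 → 2: 2/16
  1 → 4: 8/18
  2 → 3: 2/19
  3 → 4: 2/18
  4 → 5: 10/16
  5 → 6: 10/18
  6 → 7: 10/15
  7 → 8: 10/10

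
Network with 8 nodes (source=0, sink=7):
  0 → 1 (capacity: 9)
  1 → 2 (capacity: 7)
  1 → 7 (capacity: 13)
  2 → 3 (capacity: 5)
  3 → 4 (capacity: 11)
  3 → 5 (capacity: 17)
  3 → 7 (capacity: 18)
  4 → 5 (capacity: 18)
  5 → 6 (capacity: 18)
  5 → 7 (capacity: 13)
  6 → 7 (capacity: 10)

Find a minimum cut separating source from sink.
Min cut value = 9, edges: (0,1)

Min cut value: 9
Partition: S = [0], T = [1, 2, 3, 4, 5, 6, 7]
Cut edges: (0,1)

By max-flow min-cut theorem, max flow = min cut = 9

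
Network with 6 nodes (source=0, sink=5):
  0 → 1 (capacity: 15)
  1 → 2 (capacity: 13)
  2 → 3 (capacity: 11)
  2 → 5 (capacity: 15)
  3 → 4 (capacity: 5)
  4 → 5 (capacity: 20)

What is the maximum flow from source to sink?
Maximum flow = 13

Max flow: 13

Flow assignment:
  0 → 1: 13/15
  1 → 2: 13/13
  2 → 5: 13/15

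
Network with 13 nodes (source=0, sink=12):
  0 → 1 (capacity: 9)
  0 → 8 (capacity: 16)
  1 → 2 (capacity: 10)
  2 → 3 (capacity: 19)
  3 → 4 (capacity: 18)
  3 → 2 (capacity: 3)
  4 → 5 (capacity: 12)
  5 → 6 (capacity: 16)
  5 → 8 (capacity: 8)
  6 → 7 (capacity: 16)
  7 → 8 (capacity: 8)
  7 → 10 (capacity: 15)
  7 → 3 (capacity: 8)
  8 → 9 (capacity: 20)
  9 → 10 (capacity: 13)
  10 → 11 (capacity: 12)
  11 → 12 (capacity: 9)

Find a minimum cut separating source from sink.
Min cut value = 9, edges: (11,12)

Min cut value: 9
Partition: S = [0, 1, 2, 3, 4, 5, 6, 7, 8, 9, 10, 11], T = [12]
Cut edges: (11,12)

By max-flow min-cut theorem, max flow = min cut = 9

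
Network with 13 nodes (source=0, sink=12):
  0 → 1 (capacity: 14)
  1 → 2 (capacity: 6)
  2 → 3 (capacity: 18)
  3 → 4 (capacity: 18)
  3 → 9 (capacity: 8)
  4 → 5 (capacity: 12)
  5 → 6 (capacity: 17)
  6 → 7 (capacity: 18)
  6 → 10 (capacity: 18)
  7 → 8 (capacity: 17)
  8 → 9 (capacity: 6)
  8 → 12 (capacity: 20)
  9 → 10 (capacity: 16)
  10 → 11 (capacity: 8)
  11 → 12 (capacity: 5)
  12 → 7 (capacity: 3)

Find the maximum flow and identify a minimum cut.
Max flow = 6, Min cut edges: (1,2)

Maximum flow: 6
Minimum cut: (1,2)
Partition: S = [0, 1], T = [2, 3, 4, 5, 6, 7, 8, 9, 10, 11, 12]

Max-flow min-cut theorem verified: both equal 6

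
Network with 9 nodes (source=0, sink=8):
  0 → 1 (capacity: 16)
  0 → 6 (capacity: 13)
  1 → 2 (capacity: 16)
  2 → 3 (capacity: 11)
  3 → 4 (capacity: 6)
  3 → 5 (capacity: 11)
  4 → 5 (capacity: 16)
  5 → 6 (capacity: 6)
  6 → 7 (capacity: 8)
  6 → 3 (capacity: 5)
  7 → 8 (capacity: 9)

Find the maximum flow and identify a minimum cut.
Max flow = 8, Min cut edges: (6,7)

Maximum flow: 8
Minimum cut: (6,7)
Partition: S = [0, 1, 2, 3, 4, 5, 6], T = [7, 8]

Max-flow min-cut theorem verified: both equal 8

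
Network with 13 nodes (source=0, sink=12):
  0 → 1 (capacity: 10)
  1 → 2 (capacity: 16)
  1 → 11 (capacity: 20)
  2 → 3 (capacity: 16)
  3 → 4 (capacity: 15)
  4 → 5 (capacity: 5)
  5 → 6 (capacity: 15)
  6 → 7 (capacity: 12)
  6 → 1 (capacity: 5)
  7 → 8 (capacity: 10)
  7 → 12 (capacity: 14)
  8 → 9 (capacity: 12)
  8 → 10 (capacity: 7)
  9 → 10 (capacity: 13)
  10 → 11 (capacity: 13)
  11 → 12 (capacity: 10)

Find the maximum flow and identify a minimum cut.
Max flow = 10, Min cut edges: (0,1)

Maximum flow: 10
Minimum cut: (0,1)
Partition: S = [0], T = [1, 2, 3, 4, 5, 6, 7, 8, 9, 10, 11, 12]

Max-flow min-cut theorem verified: both equal 10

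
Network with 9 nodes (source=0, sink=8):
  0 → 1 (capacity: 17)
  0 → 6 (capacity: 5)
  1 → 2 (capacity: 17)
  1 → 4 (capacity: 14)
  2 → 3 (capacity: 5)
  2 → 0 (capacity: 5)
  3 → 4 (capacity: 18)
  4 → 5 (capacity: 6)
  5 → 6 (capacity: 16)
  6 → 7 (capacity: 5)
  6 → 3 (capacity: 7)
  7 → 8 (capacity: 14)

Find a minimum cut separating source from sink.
Min cut value = 5, edges: (6,7)

Min cut value: 5
Partition: S = [0, 1, 2, 3, 4, 5, 6], T = [7, 8]
Cut edges: (6,7)

By max-flow min-cut theorem, max flow = min cut = 5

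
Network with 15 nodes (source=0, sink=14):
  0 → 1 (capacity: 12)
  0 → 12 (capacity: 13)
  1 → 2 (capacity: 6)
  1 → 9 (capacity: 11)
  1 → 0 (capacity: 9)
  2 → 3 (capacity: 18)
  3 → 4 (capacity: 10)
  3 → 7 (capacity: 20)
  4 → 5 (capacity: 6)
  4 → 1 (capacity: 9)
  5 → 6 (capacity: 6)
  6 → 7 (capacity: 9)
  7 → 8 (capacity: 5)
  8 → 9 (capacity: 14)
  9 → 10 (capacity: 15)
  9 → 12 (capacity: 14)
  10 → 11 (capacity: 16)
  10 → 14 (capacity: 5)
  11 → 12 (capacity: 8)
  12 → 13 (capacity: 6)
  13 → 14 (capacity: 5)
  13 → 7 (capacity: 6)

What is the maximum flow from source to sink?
Maximum flow = 10

Max flow: 10

Flow assignment:
  0 → 1: 10/12
  1 → 2: 1/6
  1 → 9: 9/11
  2 → 3: 1/18
  3 → 7: 1/20
  7 → 8: 1/5
  8 → 9: 1/14
  9 → 10: 5/15
  9 → 12: 5/14
  10 → 14: 5/5
  12 → 13: 5/6
  13 → 14: 5/5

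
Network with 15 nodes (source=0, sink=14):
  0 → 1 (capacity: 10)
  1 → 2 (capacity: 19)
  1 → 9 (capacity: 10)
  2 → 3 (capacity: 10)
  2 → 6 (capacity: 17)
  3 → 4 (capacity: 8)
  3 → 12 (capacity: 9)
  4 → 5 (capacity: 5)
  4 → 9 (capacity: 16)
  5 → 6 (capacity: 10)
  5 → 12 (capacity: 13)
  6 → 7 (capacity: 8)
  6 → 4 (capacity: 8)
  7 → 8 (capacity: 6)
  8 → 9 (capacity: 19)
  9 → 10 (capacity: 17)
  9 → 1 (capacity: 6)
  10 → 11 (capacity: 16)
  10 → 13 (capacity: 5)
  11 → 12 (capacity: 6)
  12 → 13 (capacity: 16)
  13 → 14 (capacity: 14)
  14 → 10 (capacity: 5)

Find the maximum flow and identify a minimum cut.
Max flow = 10, Min cut edges: (0,1)

Maximum flow: 10
Minimum cut: (0,1)
Partition: S = [0], T = [1, 2, 3, 4, 5, 6, 7, 8, 9, 10, 11, 12, 13, 14]

Max-flow min-cut theorem verified: both equal 10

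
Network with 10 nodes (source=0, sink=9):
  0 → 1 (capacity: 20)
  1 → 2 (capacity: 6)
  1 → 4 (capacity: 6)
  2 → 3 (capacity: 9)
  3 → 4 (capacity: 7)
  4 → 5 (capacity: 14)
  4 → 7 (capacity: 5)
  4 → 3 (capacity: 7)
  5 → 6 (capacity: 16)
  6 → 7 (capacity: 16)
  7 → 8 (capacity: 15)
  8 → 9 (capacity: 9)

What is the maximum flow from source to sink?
Maximum flow = 9

Max flow: 9

Flow assignment:
  0 → 1: 9/20
  1 → 2: 6/6
  1 → 4: 3/6
  2 → 3: 6/9
  3 → 4: 6/7
  4 → 5: 7/14
  4 → 7: 2/5
  5 → 6: 7/16
  6 → 7: 7/16
  7 → 8: 9/15
  8 → 9: 9/9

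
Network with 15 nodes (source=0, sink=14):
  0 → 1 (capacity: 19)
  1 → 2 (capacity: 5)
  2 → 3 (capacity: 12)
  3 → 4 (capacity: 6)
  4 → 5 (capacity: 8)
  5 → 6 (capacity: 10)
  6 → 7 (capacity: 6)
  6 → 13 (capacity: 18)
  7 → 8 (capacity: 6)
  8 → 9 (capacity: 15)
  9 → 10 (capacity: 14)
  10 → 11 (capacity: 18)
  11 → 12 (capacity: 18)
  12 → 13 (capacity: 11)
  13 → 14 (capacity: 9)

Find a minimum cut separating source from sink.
Min cut value = 5, edges: (1,2)

Min cut value: 5
Partition: S = [0, 1], T = [2, 3, 4, 5, 6, 7, 8, 9, 10, 11, 12, 13, 14]
Cut edges: (1,2)

By max-flow min-cut theorem, max flow = min cut = 5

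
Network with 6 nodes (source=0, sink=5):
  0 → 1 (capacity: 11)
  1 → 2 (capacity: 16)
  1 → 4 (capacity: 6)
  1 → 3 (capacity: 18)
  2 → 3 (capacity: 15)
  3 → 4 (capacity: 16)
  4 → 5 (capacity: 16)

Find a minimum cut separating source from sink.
Min cut value = 11, edges: (0,1)

Min cut value: 11
Partition: S = [0], T = [1, 2, 3, 4, 5]
Cut edges: (0,1)

By max-flow min-cut theorem, max flow = min cut = 11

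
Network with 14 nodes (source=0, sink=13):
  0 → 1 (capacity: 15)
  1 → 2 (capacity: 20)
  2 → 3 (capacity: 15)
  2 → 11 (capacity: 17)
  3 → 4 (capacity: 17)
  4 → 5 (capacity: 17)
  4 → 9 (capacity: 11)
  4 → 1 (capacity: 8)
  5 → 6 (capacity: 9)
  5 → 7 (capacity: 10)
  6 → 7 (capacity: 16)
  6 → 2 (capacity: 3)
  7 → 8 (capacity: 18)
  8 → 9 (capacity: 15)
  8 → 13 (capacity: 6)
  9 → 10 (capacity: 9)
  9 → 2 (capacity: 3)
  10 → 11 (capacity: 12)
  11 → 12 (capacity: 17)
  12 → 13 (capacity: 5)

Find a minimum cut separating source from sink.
Min cut value = 11, edges: (8,13), (12,13)

Min cut value: 11
Partition: S = [0, 1, 2, 3, 4, 5, 6, 7, 8, 9, 10, 11, 12], T = [13]
Cut edges: (8,13), (12,13)

By max-flow min-cut theorem, max flow = min cut = 11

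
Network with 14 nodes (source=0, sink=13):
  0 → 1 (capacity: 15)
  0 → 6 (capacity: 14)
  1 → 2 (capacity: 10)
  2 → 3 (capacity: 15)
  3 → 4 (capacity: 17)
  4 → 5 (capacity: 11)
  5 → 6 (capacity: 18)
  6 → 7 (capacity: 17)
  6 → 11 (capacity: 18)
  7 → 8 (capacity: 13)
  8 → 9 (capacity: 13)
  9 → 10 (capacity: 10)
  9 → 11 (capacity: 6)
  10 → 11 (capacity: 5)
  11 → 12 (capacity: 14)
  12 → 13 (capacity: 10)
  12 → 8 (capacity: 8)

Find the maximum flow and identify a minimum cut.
Max flow = 10, Min cut edges: (12,13)

Maximum flow: 10
Minimum cut: (12,13)
Partition: S = [0, 1, 2, 3, 4, 5, 6, 7, 8, 9, 10, 11, 12], T = [13]

Max-flow min-cut theorem verified: both equal 10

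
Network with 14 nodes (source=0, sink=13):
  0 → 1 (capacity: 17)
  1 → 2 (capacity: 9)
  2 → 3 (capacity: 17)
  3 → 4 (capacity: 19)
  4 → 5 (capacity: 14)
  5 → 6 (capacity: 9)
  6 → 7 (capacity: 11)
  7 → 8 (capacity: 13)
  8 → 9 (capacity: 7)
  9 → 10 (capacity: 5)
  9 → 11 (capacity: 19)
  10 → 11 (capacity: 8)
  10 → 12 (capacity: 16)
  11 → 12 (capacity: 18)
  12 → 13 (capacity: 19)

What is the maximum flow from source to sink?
Maximum flow = 7

Max flow: 7

Flow assignment:
  0 → 1: 7/17
  1 → 2: 7/9
  2 → 3: 7/17
  3 → 4: 7/19
  4 → 5: 7/14
  5 → 6: 7/9
  6 → 7: 7/11
  7 → 8: 7/13
  8 → 9: 7/7
  9 → 10: 5/5
  9 → 11: 2/19
  10 → 12: 5/16
  11 → 12: 2/18
  12 → 13: 7/19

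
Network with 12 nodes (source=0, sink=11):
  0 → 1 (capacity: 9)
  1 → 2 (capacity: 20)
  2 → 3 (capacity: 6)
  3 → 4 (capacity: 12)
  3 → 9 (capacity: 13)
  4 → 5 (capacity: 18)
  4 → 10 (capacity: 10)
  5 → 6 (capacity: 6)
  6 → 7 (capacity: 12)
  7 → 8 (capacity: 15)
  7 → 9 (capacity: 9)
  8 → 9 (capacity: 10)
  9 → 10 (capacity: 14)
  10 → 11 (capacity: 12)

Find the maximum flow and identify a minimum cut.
Max flow = 6, Min cut edges: (2,3)

Maximum flow: 6
Minimum cut: (2,3)
Partition: S = [0, 1, 2], T = [3, 4, 5, 6, 7, 8, 9, 10, 11]

Max-flow min-cut theorem verified: both equal 6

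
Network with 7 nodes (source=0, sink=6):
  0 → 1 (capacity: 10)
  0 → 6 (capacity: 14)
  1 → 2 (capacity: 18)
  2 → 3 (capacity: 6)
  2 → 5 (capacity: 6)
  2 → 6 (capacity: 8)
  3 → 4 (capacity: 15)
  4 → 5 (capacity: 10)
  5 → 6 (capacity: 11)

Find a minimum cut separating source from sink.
Min cut value = 24, edges: (0,1), (0,6)

Min cut value: 24
Partition: S = [0], T = [1, 2, 3, 4, 5, 6]
Cut edges: (0,1), (0,6)

By max-flow min-cut theorem, max flow = min cut = 24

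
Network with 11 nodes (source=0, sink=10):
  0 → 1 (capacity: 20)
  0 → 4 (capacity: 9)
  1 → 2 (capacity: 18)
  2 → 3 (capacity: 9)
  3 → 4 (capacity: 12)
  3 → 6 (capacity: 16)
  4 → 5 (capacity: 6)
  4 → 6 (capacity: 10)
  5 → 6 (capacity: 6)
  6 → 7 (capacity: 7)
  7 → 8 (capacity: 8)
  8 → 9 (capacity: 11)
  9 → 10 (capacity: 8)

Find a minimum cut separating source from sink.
Min cut value = 7, edges: (6,7)

Min cut value: 7
Partition: S = [0, 1, 2, 3, 4, 5, 6], T = [7, 8, 9, 10]
Cut edges: (6,7)

By max-flow min-cut theorem, max flow = min cut = 7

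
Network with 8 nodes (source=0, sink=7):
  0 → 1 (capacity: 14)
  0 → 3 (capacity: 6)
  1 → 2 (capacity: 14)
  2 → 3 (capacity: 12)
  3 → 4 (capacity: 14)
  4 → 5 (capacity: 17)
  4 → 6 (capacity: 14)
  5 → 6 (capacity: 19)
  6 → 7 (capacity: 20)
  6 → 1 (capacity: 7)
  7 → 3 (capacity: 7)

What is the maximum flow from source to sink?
Maximum flow = 14

Max flow: 14

Flow assignment:
  0 → 1: 12/14
  0 → 3: 2/6
  1 → 2: 12/14
  2 → 3: 12/12
  3 → 4: 14/14
  4 → 6: 14/14
  6 → 7: 14/20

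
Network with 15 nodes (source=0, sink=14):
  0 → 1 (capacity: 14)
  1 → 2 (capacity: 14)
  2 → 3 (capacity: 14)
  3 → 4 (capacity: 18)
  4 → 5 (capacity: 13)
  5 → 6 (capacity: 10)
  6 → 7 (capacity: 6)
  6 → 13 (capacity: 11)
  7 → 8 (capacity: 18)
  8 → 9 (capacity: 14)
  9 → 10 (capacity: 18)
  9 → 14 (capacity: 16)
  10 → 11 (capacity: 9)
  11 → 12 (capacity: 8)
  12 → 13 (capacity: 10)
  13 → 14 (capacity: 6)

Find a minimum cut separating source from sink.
Min cut value = 10, edges: (5,6)

Min cut value: 10
Partition: S = [0, 1, 2, 3, 4, 5], T = [6, 7, 8, 9, 10, 11, 12, 13, 14]
Cut edges: (5,6)

By max-flow min-cut theorem, max flow = min cut = 10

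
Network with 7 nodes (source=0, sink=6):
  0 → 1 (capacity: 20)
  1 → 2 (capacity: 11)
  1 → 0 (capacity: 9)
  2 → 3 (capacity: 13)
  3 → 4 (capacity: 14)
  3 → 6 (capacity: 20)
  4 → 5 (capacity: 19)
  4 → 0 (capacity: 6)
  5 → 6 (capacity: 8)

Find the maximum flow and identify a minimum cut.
Max flow = 11, Min cut edges: (1,2)

Maximum flow: 11
Minimum cut: (1,2)
Partition: S = [0, 1], T = [2, 3, 4, 5, 6]

Max-flow min-cut theorem verified: both equal 11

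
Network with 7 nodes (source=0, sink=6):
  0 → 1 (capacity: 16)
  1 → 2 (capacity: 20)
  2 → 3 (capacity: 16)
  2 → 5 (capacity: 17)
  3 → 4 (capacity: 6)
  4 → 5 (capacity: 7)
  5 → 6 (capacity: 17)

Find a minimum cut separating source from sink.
Min cut value = 16, edges: (0,1)

Min cut value: 16
Partition: S = [0], T = [1, 2, 3, 4, 5, 6]
Cut edges: (0,1)

By max-flow min-cut theorem, max flow = min cut = 16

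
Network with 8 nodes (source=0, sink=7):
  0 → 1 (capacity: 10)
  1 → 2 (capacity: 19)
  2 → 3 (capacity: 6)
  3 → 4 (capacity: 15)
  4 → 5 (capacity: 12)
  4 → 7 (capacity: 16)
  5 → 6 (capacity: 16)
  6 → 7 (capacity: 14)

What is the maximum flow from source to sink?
Maximum flow = 6

Max flow: 6

Flow assignment:
  0 → 1: 6/10
  1 → 2: 6/19
  2 → 3: 6/6
  3 → 4: 6/15
  4 → 7: 6/16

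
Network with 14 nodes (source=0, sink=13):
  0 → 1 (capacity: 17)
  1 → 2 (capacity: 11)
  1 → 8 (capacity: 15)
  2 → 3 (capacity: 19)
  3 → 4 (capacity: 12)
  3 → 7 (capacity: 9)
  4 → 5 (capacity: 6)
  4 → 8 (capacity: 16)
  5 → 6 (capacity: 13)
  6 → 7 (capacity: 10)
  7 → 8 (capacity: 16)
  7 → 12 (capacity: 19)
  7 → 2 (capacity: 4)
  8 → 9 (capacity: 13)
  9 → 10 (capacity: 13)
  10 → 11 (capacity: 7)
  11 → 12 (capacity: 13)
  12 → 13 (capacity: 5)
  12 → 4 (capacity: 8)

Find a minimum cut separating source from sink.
Min cut value = 5, edges: (12,13)

Min cut value: 5
Partition: S = [0, 1, 2, 3, 4, 5, 6, 7, 8, 9, 10, 11, 12], T = [13]
Cut edges: (12,13)

By max-flow min-cut theorem, max flow = min cut = 5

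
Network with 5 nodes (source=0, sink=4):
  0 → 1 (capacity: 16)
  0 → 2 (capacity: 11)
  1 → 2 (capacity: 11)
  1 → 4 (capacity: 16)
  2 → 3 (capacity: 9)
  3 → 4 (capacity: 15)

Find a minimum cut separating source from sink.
Min cut value = 25, edges: (1,4), (2,3)

Min cut value: 25
Partition: S = [0, 1, 2], T = [3, 4]
Cut edges: (1,4), (2,3)

By max-flow min-cut theorem, max flow = min cut = 25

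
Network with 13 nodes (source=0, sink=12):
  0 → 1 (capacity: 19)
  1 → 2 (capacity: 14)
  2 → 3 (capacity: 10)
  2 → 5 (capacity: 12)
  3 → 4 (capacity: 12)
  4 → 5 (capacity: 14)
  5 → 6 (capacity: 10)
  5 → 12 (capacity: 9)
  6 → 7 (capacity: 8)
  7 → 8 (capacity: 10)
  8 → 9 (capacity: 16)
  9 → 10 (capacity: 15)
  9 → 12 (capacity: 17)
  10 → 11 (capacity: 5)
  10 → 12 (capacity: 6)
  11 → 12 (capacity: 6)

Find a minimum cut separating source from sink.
Min cut value = 14, edges: (1,2)

Min cut value: 14
Partition: S = [0, 1], T = [2, 3, 4, 5, 6, 7, 8, 9, 10, 11, 12]
Cut edges: (1,2)

By max-flow min-cut theorem, max flow = min cut = 14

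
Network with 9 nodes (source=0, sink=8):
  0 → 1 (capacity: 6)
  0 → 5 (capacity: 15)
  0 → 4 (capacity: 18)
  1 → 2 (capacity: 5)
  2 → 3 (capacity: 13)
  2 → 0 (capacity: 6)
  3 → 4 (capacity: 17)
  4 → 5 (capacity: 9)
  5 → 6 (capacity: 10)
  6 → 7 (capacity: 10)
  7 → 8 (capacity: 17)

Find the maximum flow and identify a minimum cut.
Max flow = 10, Min cut edges: (6,7)

Maximum flow: 10
Minimum cut: (6,7)
Partition: S = [0, 1, 2, 3, 4, 5, 6], T = [7, 8]

Max-flow min-cut theorem verified: both equal 10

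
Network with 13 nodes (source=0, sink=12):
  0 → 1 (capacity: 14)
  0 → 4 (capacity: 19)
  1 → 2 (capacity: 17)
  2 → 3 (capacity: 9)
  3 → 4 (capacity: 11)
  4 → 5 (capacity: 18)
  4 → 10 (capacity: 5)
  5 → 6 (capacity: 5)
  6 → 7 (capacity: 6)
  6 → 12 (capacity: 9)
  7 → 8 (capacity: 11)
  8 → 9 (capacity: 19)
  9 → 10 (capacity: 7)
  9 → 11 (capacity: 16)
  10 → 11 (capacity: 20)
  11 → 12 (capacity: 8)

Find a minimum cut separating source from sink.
Min cut value = 10, edges: (4,10), (5,6)

Min cut value: 10
Partition: S = [0, 1, 2, 3, 4, 5], T = [6, 7, 8, 9, 10, 11, 12]
Cut edges: (4,10), (5,6)

By max-flow min-cut theorem, max flow = min cut = 10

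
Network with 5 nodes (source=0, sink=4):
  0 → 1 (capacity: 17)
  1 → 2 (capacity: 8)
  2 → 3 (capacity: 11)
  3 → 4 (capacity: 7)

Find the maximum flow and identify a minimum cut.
Max flow = 7, Min cut edges: (3,4)

Maximum flow: 7
Minimum cut: (3,4)
Partition: S = [0, 1, 2, 3], T = [4]

Max-flow min-cut theorem verified: both equal 7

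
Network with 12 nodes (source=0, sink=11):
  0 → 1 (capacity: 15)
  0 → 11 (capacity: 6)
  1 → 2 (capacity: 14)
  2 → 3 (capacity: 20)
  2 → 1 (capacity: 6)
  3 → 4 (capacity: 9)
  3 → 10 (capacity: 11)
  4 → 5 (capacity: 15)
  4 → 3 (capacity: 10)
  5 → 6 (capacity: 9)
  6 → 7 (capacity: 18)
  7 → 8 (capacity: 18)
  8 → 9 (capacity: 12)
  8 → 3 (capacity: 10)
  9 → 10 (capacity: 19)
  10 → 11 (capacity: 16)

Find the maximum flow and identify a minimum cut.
Max flow = 20, Min cut edges: (0,11), (1,2)

Maximum flow: 20
Minimum cut: (0,11), (1,2)
Partition: S = [0, 1], T = [2, 3, 4, 5, 6, 7, 8, 9, 10, 11]

Max-flow min-cut theorem verified: both equal 20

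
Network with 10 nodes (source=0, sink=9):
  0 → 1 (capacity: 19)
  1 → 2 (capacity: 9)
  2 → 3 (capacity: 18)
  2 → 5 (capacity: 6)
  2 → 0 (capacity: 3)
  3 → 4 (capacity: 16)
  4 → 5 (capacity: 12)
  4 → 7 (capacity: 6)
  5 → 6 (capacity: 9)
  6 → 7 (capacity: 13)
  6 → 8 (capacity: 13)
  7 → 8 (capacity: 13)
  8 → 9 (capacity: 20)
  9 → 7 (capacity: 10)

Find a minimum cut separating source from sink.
Min cut value = 9, edges: (1,2)

Min cut value: 9
Partition: S = [0, 1], T = [2, 3, 4, 5, 6, 7, 8, 9]
Cut edges: (1,2)

By max-flow min-cut theorem, max flow = min cut = 9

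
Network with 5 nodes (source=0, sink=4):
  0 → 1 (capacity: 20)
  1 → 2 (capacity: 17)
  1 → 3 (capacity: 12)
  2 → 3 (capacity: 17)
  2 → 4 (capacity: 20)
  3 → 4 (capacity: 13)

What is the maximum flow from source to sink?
Maximum flow = 20

Max flow: 20

Flow assignment:
  0 → 1: 20/20
  1 → 2: 17/17
  1 → 3: 3/12
  2 → 4: 17/20
  3 → 4: 3/13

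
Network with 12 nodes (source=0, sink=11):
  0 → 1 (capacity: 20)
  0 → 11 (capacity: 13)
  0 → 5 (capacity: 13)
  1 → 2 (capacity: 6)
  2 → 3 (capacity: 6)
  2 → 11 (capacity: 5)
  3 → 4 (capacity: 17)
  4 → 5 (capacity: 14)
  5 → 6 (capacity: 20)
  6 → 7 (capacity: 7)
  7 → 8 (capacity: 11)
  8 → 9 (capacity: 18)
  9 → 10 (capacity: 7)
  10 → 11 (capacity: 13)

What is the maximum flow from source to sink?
Maximum flow = 25

Max flow: 25

Flow assignment:
  0 → 1: 5/20
  0 → 11: 13/13
  0 → 5: 7/13
  1 → 2: 5/6
  2 → 11: 5/5
  5 → 6: 7/20
  6 → 7: 7/7
  7 → 8: 7/11
  8 → 9: 7/18
  9 → 10: 7/7
  10 → 11: 7/13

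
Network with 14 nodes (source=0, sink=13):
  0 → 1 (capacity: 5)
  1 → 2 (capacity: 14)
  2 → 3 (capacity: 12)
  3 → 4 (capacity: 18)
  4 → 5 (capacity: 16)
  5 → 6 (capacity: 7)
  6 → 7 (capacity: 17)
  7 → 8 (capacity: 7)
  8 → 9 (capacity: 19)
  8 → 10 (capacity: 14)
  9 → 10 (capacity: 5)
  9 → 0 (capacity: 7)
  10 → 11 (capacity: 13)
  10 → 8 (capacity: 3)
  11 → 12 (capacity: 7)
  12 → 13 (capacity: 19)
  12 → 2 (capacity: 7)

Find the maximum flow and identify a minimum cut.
Max flow = 5, Min cut edges: (0,1)

Maximum flow: 5
Minimum cut: (0,1)
Partition: S = [0], T = [1, 2, 3, 4, 5, 6, 7, 8, 9, 10, 11, 12, 13]

Max-flow min-cut theorem verified: both equal 5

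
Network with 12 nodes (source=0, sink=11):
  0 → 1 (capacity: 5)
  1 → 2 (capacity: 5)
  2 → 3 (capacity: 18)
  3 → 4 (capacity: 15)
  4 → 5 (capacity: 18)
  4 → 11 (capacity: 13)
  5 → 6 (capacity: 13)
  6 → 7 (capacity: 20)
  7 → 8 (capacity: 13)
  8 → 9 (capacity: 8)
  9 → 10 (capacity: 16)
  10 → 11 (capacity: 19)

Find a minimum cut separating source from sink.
Min cut value = 5, edges: (1,2)

Min cut value: 5
Partition: S = [0, 1], T = [2, 3, 4, 5, 6, 7, 8, 9, 10, 11]
Cut edges: (1,2)

By max-flow min-cut theorem, max flow = min cut = 5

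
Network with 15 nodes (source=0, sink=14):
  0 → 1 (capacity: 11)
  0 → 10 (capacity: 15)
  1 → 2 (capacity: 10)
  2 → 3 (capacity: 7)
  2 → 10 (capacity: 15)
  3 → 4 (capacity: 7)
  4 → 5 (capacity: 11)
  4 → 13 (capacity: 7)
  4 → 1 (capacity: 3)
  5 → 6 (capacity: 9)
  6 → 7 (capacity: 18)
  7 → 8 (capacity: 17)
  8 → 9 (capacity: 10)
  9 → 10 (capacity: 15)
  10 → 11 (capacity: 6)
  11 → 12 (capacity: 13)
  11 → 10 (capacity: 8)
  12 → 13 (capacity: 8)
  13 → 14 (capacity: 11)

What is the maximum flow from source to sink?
Maximum flow = 11

Max flow: 11

Flow assignment:
  0 → 1: 5/11
  0 → 10: 6/15
  1 → 2: 7/10
  2 → 3: 7/7
  3 → 4: 7/7
  4 → 13: 5/7
  4 → 1: 2/3
  10 → 11: 6/6
  11 → 12: 6/13
  12 → 13: 6/8
  13 → 14: 11/11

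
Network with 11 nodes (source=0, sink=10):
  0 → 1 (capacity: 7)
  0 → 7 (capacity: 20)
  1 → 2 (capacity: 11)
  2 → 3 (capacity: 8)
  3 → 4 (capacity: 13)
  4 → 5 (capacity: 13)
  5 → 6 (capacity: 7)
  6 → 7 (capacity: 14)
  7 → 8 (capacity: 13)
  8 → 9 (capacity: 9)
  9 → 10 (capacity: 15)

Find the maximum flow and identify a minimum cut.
Max flow = 9, Min cut edges: (8,9)

Maximum flow: 9
Minimum cut: (8,9)
Partition: S = [0, 1, 2, 3, 4, 5, 6, 7, 8], T = [9, 10]

Max-flow min-cut theorem verified: both equal 9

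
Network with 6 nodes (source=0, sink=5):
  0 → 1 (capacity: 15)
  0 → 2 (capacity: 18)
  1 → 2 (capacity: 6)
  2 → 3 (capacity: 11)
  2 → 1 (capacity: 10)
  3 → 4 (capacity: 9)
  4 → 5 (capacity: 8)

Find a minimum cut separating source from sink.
Min cut value = 8, edges: (4,5)

Min cut value: 8
Partition: S = [0, 1, 2, 3, 4], T = [5]
Cut edges: (4,5)

By max-flow min-cut theorem, max flow = min cut = 8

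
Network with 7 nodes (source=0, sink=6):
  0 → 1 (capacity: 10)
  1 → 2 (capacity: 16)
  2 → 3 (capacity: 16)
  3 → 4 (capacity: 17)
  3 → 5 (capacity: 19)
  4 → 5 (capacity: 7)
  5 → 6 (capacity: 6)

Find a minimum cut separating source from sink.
Min cut value = 6, edges: (5,6)

Min cut value: 6
Partition: S = [0, 1, 2, 3, 4, 5], T = [6]
Cut edges: (5,6)

By max-flow min-cut theorem, max flow = min cut = 6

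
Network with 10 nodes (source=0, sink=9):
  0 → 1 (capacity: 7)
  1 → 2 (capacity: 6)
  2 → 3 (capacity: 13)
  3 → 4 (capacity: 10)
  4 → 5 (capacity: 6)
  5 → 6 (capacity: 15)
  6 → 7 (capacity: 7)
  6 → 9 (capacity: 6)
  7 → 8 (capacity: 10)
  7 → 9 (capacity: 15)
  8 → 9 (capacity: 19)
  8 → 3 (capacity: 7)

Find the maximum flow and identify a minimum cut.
Max flow = 6, Min cut edges: (4,5)

Maximum flow: 6
Minimum cut: (4,5)
Partition: S = [0, 1, 2, 3, 4], T = [5, 6, 7, 8, 9]

Max-flow min-cut theorem verified: both equal 6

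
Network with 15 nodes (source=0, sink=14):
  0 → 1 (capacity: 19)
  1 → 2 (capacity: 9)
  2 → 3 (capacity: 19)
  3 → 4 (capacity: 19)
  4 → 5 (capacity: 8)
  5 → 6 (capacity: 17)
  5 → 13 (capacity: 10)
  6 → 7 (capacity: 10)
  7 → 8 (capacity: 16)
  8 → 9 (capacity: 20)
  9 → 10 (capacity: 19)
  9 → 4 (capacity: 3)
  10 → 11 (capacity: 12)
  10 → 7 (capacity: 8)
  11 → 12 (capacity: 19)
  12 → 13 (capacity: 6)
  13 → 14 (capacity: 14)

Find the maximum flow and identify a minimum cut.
Max flow = 8, Min cut edges: (4,5)

Maximum flow: 8
Minimum cut: (4,5)
Partition: S = [0, 1, 2, 3, 4], T = [5, 6, 7, 8, 9, 10, 11, 12, 13, 14]

Max-flow min-cut theorem verified: both equal 8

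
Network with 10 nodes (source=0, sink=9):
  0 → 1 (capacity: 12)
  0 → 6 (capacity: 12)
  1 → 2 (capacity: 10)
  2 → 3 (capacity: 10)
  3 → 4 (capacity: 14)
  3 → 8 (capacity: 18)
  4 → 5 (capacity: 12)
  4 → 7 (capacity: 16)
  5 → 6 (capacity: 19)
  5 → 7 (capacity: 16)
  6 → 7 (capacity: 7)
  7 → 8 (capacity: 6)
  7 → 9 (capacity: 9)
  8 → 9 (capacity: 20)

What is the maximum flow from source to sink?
Maximum flow = 17

Max flow: 17

Flow assignment:
  0 → 1: 10/12
  0 → 6: 7/12
  1 → 2: 10/10
  2 → 3: 10/10
  3 → 8: 10/18
  6 → 7: 7/7
  7 → 9: 7/9
  8 → 9: 10/20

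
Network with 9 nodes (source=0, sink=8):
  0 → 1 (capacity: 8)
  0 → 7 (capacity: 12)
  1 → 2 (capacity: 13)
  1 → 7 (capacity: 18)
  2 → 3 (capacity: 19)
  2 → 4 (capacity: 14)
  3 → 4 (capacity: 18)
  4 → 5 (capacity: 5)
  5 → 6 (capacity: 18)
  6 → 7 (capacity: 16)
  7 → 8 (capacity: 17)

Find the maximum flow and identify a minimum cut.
Max flow = 17, Min cut edges: (7,8)

Maximum flow: 17
Minimum cut: (7,8)
Partition: S = [0, 1, 2, 3, 4, 5, 6, 7], T = [8]

Max-flow min-cut theorem verified: both equal 17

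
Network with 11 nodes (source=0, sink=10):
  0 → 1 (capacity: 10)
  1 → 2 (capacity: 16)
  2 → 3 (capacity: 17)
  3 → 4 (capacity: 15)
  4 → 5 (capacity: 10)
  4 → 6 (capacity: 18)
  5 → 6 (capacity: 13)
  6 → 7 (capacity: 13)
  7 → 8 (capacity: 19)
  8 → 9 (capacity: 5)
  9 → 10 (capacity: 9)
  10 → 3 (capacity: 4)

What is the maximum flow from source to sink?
Maximum flow = 5

Max flow: 5

Flow assignment:
  0 → 1: 5/10
  1 → 2: 5/16
  2 → 3: 5/17
  3 → 4: 5/15
  4 → 6: 5/18
  6 → 7: 5/13
  7 → 8: 5/19
  8 → 9: 5/5
  9 → 10: 5/9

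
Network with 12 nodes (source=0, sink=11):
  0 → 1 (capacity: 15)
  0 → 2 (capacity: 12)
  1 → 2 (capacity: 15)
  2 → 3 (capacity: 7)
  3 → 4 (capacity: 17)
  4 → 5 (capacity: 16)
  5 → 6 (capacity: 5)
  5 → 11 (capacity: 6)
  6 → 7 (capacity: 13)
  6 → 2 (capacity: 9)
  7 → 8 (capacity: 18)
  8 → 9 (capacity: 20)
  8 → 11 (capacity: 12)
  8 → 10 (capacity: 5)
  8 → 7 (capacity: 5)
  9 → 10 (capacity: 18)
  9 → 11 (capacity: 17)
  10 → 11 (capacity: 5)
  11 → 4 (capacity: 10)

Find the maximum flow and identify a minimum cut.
Max flow = 7, Min cut edges: (2,3)

Maximum flow: 7
Minimum cut: (2,3)
Partition: S = [0, 1, 2], T = [3, 4, 5, 6, 7, 8, 9, 10, 11]

Max-flow min-cut theorem verified: both equal 7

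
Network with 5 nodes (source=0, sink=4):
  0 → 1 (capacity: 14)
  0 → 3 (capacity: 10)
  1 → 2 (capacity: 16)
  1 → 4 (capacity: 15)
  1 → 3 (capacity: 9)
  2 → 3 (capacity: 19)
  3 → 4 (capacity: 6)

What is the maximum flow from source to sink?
Maximum flow = 20

Max flow: 20

Flow assignment:
  0 → 1: 14/14
  0 → 3: 6/10
  1 → 4: 14/15
  3 → 4: 6/6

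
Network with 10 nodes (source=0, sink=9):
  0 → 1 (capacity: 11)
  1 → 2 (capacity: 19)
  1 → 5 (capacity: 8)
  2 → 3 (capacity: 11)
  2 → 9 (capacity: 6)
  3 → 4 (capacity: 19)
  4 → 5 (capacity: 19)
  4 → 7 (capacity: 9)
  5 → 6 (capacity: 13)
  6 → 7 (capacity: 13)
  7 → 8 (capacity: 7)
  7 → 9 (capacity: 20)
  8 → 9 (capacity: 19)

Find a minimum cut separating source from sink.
Min cut value = 11, edges: (0,1)

Min cut value: 11
Partition: S = [0], T = [1, 2, 3, 4, 5, 6, 7, 8, 9]
Cut edges: (0,1)

By max-flow min-cut theorem, max flow = min cut = 11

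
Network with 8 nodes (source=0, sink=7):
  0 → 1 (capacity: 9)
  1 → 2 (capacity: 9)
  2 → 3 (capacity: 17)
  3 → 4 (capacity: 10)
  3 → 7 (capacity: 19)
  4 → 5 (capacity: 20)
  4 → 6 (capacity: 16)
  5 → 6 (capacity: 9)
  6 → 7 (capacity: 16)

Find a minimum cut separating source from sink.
Min cut value = 9, edges: (1,2)

Min cut value: 9
Partition: S = [0, 1], T = [2, 3, 4, 5, 6, 7]
Cut edges: (1,2)

By max-flow min-cut theorem, max flow = min cut = 9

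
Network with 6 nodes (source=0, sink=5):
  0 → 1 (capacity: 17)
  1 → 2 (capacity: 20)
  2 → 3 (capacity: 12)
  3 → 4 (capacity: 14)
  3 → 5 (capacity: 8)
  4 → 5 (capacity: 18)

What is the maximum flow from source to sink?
Maximum flow = 12

Max flow: 12

Flow assignment:
  0 → 1: 12/17
  1 → 2: 12/20
  2 → 3: 12/12
  3 → 4: 4/14
  3 → 5: 8/8
  4 → 5: 4/18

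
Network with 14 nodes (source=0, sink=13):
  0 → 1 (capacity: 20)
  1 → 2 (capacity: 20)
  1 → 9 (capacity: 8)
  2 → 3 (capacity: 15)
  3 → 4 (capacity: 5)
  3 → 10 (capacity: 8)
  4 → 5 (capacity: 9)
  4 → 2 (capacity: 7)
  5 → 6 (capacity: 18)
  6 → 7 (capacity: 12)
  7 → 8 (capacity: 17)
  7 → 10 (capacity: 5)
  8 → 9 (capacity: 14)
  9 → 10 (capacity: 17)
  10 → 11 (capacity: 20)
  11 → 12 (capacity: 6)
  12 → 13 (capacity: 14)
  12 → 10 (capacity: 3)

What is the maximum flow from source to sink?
Maximum flow = 6

Max flow: 6

Flow assignment:
  0 → 1: 6/20
  1 → 2: 6/20
  2 → 3: 6/15
  3 → 4: 4/5
  3 → 10: 2/8
  4 → 5: 4/9
  5 → 6: 4/18
  6 → 7: 4/12
  7 → 10: 4/5
  10 → 11: 6/20
  11 → 12: 6/6
  12 → 13: 6/14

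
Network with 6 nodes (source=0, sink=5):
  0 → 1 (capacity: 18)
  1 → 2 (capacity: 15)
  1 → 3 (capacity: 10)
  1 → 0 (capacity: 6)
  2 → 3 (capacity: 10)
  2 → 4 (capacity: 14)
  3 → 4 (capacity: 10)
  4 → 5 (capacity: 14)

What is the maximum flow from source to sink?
Maximum flow = 14

Max flow: 14

Flow assignment:
  0 → 1: 14/18
  1 → 2: 14/15
  2 → 4: 14/14
  4 → 5: 14/14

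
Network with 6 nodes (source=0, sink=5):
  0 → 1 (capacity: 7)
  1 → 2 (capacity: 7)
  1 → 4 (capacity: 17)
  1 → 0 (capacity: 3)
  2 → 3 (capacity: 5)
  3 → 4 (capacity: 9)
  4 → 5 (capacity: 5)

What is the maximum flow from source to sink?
Maximum flow = 5

Max flow: 5

Flow assignment:
  0 → 1: 5/7
  1 → 4: 5/17
  4 → 5: 5/5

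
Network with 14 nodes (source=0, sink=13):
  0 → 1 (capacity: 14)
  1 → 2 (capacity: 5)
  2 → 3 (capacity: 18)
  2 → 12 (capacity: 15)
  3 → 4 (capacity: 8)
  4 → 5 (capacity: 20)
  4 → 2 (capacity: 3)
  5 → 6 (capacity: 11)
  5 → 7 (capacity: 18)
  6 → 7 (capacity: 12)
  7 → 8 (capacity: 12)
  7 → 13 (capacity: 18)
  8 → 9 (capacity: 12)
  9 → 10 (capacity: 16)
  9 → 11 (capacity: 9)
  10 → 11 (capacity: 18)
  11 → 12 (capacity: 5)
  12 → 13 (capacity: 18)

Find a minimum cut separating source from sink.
Min cut value = 5, edges: (1,2)

Min cut value: 5
Partition: S = [0, 1], T = [2, 3, 4, 5, 6, 7, 8, 9, 10, 11, 12, 13]
Cut edges: (1,2)

By max-flow min-cut theorem, max flow = min cut = 5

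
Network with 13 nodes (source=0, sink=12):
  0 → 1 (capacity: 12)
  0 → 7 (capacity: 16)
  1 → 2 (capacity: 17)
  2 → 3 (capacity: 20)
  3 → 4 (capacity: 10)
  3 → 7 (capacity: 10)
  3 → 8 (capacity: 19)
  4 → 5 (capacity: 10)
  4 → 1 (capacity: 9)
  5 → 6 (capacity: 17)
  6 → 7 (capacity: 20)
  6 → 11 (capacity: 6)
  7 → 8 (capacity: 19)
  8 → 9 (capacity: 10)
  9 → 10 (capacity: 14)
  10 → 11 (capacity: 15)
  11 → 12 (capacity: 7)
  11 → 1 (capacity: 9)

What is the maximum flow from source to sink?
Maximum flow = 7

Max flow: 7

Flow assignment:
  0 → 1: 3/12
  0 → 7: 4/16
  1 → 2: 12/17
  2 → 3: 12/20
  3 → 4: 10/10
  3 → 7: 2/10
  4 → 5: 10/10
  5 → 6: 10/17
  6 → 7: 4/20
  6 → 11: 6/6
  7 → 8: 10/19
  8 → 9: 10/10
  9 → 10: 10/14
  10 → 11: 10/15
  11 → 12: 7/7
  11 → 1: 9/9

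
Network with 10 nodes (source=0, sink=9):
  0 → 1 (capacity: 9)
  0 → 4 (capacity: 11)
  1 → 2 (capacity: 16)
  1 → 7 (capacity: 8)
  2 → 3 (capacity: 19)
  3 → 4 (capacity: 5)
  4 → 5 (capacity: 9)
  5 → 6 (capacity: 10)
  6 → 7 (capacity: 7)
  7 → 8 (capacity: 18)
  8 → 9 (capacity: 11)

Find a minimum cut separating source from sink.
Min cut value = 11, edges: (8,9)

Min cut value: 11
Partition: S = [0, 1, 2, 3, 4, 5, 6, 7, 8], T = [9]
Cut edges: (8,9)

By max-flow min-cut theorem, max flow = min cut = 11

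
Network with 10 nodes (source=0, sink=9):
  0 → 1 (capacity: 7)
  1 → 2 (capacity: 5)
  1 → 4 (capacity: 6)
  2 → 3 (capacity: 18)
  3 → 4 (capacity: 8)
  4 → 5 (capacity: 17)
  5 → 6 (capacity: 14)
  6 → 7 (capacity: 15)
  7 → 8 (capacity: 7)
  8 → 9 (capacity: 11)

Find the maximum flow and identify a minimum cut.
Max flow = 7, Min cut edges: (7,8)

Maximum flow: 7
Minimum cut: (7,8)
Partition: S = [0, 1, 2, 3, 4, 5, 6, 7], T = [8, 9]

Max-flow min-cut theorem verified: both equal 7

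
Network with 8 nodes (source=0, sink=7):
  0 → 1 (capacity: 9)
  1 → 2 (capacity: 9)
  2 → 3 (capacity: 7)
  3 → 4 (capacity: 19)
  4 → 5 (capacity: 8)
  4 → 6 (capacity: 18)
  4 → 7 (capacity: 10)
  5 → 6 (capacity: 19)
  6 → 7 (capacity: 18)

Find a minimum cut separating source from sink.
Min cut value = 7, edges: (2,3)

Min cut value: 7
Partition: S = [0, 1, 2], T = [3, 4, 5, 6, 7]
Cut edges: (2,3)

By max-flow min-cut theorem, max flow = min cut = 7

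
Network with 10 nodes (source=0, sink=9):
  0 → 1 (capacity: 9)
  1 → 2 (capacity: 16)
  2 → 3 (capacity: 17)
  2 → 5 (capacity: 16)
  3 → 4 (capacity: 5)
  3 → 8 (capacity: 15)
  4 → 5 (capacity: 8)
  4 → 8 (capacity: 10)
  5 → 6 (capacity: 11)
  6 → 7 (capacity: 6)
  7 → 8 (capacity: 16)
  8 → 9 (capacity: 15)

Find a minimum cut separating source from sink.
Min cut value = 9, edges: (0,1)

Min cut value: 9
Partition: S = [0], T = [1, 2, 3, 4, 5, 6, 7, 8, 9]
Cut edges: (0,1)

By max-flow min-cut theorem, max flow = min cut = 9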